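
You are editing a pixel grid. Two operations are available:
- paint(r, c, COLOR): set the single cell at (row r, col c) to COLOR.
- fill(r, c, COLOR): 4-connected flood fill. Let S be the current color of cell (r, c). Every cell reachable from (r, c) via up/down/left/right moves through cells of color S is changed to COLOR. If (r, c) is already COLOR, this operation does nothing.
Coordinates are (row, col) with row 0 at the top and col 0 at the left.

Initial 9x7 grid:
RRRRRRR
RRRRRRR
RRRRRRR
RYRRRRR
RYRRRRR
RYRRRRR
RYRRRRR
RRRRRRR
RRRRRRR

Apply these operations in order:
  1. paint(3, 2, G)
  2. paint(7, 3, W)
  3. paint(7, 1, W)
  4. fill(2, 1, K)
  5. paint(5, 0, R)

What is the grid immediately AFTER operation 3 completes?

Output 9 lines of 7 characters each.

Answer: RRRRRRR
RRRRRRR
RRRRRRR
RYGRRRR
RYRRRRR
RYRRRRR
RYRRRRR
RWRWRRR
RRRRRRR

Derivation:
After op 1 paint(3,2,G):
RRRRRRR
RRRRRRR
RRRRRRR
RYGRRRR
RYRRRRR
RYRRRRR
RYRRRRR
RRRRRRR
RRRRRRR
After op 2 paint(7,3,W):
RRRRRRR
RRRRRRR
RRRRRRR
RYGRRRR
RYRRRRR
RYRRRRR
RYRRRRR
RRRWRRR
RRRRRRR
After op 3 paint(7,1,W):
RRRRRRR
RRRRRRR
RRRRRRR
RYGRRRR
RYRRRRR
RYRRRRR
RYRRRRR
RWRWRRR
RRRRRRR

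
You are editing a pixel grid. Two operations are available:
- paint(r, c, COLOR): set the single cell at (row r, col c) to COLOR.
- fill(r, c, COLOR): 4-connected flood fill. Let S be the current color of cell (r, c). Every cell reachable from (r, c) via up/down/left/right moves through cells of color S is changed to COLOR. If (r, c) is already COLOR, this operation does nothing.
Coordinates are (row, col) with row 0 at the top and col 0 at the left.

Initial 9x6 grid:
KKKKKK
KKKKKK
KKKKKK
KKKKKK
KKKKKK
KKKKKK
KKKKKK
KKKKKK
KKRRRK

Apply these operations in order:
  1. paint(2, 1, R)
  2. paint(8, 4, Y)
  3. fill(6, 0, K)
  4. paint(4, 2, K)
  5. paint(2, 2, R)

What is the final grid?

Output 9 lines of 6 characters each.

Answer: KKKKKK
KKKKKK
KRRKKK
KKKKKK
KKKKKK
KKKKKK
KKKKKK
KKKKKK
KKRRYK

Derivation:
After op 1 paint(2,1,R):
KKKKKK
KKKKKK
KRKKKK
KKKKKK
KKKKKK
KKKKKK
KKKKKK
KKKKKK
KKRRRK
After op 2 paint(8,4,Y):
KKKKKK
KKKKKK
KRKKKK
KKKKKK
KKKKKK
KKKKKK
KKKKKK
KKKKKK
KKRRYK
After op 3 fill(6,0,K) [0 cells changed]:
KKKKKK
KKKKKK
KRKKKK
KKKKKK
KKKKKK
KKKKKK
KKKKKK
KKKKKK
KKRRYK
After op 4 paint(4,2,K):
KKKKKK
KKKKKK
KRKKKK
KKKKKK
KKKKKK
KKKKKK
KKKKKK
KKKKKK
KKRRYK
After op 5 paint(2,2,R):
KKKKKK
KKKKKK
KRRKKK
KKKKKK
KKKKKK
KKKKKK
KKKKKK
KKKKKK
KKRRYK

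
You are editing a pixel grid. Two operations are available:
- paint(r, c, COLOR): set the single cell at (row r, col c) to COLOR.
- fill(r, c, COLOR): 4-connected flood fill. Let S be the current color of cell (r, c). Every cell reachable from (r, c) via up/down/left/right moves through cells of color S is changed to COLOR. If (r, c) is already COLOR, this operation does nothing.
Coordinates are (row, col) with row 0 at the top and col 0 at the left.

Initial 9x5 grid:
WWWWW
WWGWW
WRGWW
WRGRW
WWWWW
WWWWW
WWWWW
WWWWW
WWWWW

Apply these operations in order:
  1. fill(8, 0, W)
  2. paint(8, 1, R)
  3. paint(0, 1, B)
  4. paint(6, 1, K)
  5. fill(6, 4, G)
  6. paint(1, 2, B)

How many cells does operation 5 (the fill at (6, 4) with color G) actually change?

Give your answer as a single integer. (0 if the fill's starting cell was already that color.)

After op 1 fill(8,0,W) [0 cells changed]:
WWWWW
WWGWW
WRGWW
WRGRW
WWWWW
WWWWW
WWWWW
WWWWW
WWWWW
After op 2 paint(8,1,R):
WWWWW
WWGWW
WRGWW
WRGRW
WWWWW
WWWWW
WWWWW
WWWWW
WRWWW
After op 3 paint(0,1,B):
WBWWW
WWGWW
WRGWW
WRGRW
WWWWW
WWWWW
WWWWW
WWWWW
WRWWW
After op 4 paint(6,1,K):
WBWWW
WWGWW
WRGWW
WRGRW
WWWWW
WWWWW
WKWWW
WWWWW
WRWWW
After op 5 fill(6,4,G) [36 cells changed]:
GBGGG
GGGGG
GRGGG
GRGRG
GGGGG
GGGGG
GKGGG
GGGGG
GRGGG

Answer: 36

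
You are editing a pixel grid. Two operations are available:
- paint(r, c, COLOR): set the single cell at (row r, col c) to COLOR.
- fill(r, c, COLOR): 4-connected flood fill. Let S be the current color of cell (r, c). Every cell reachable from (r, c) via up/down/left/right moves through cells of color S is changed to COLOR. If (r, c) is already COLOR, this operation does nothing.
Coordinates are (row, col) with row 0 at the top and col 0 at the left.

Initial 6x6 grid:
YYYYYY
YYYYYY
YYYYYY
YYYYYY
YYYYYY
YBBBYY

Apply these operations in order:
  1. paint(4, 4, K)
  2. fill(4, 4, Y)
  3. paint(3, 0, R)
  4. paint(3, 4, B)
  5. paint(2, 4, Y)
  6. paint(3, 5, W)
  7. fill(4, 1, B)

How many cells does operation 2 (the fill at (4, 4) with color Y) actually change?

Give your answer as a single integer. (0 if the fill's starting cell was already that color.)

After op 1 paint(4,4,K):
YYYYYY
YYYYYY
YYYYYY
YYYYYY
YYYYKY
YBBBYY
After op 2 fill(4,4,Y) [1 cells changed]:
YYYYYY
YYYYYY
YYYYYY
YYYYYY
YYYYYY
YBBBYY

Answer: 1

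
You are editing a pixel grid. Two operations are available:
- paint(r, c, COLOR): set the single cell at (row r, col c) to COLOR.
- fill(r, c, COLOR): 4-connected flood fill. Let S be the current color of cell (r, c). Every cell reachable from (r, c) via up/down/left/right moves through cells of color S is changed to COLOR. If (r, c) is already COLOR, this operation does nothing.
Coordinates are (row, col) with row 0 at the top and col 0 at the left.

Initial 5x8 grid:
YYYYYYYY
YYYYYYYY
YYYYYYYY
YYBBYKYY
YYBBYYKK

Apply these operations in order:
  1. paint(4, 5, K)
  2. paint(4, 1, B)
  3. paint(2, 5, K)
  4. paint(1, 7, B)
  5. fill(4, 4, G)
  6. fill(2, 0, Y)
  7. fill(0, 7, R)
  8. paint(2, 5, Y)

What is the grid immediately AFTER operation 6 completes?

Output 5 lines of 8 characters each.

Answer: YYYYYYYY
YYYYYYYB
YYYYYKYY
YYBBYKYY
YBBBYKKK

Derivation:
After op 1 paint(4,5,K):
YYYYYYYY
YYYYYYYY
YYYYYYYY
YYBBYKYY
YYBBYKKK
After op 2 paint(4,1,B):
YYYYYYYY
YYYYYYYY
YYYYYYYY
YYBBYKYY
YBBBYKKK
After op 3 paint(2,5,K):
YYYYYYYY
YYYYYYYY
YYYYYKYY
YYBBYKYY
YBBBYKKK
After op 4 paint(1,7,B):
YYYYYYYY
YYYYYYYB
YYYYYKYY
YYBBYKYY
YBBBYKKK
After op 5 fill(4,4,G) [29 cells changed]:
GGGGGGGG
GGGGGGGB
GGGGGKGG
GGBBGKGG
GBBBGKKK
After op 6 fill(2,0,Y) [29 cells changed]:
YYYYYYYY
YYYYYYYB
YYYYYKYY
YYBBYKYY
YBBBYKKK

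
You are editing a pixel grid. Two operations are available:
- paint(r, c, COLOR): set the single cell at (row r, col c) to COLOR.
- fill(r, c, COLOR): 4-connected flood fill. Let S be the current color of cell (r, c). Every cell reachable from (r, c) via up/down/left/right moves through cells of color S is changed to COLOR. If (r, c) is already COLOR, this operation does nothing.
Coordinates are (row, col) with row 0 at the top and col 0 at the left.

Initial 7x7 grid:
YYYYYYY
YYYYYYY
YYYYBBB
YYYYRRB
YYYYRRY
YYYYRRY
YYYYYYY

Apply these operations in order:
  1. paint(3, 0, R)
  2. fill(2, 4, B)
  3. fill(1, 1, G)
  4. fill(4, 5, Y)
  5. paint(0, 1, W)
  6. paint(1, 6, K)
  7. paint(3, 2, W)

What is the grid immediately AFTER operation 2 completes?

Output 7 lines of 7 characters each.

After op 1 paint(3,0,R):
YYYYYYY
YYYYYYY
YYYYBBB
RYYYRRB
YYYYRRY
YYYYRRY
YYYYYYY
After op 2 fill(2,4,B) [0 cells changed]:
YYYYYYY
YYYYYYY
YYYYBBB
RYYYRRB
YYYYRRY
YYYYRRY
YYYYYYY

Answer: YYYYYYY
YYYYYYY
YYYYBBB
RYYYRRB
YYYYRRY
YYYYRRY
YYYYYYY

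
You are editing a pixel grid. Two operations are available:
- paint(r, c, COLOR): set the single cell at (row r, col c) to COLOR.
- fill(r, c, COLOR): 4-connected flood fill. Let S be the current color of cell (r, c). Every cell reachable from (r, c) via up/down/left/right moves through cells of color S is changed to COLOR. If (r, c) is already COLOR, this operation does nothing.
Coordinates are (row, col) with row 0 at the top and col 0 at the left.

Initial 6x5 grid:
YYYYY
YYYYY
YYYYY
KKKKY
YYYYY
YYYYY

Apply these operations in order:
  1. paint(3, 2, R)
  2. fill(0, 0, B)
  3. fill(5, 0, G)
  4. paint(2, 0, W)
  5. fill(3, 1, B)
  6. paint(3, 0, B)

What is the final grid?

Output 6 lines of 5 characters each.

Answer: GGGGG
GGGGG
WGGGG
BBRKG
GGGGG
GGGGG

Derivation:
After op 1 paint(3,2,R):
YYYYY
YYYYY
YYYYY
KKRKY
YYYYY
YYYYY
After op 2 fill(0,0,B) [26 cells changed]:
BBBBB
BBBBB
BBBBB
KKRKB
BBBBB
BBBBB
After op 3 fill(5,0,G) [26 cells changed]:
GGGGG
GGGGG
GGGGG
KKRKG
GGGGG
GGGGG
After op 4 paint(2,0,W):
GGGGG
GGGGG
WGGGG
KKRKG
GGGGG
GGGGG
After op 5 fill(3,1,B) [2 cells changed]:
GGGGG
GGGGG
WGGGG
BBRKG
GGGGG
GGGGG
After op 6 paint(3,0,B):
GGGGG
GGGGG
WGGGG
BBRKG
GGGGG
GGGGG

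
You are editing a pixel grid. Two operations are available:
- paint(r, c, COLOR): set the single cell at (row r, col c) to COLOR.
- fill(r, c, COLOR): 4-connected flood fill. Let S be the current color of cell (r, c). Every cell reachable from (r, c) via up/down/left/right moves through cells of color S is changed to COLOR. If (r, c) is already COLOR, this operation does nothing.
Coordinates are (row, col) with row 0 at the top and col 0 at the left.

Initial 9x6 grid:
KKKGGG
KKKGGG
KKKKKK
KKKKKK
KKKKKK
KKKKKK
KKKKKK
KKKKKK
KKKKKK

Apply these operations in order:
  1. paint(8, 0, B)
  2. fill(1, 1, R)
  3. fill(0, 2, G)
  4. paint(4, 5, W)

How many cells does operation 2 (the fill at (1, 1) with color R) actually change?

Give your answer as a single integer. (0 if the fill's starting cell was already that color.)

Answer: 47

Derivation:
After op 1 paint(8,0,B):
KKKGGG
KKKGGG
KKKKKK
KKKKKK
KKKKKK
KKKKKK
KKKKKK
KKKKKK
BKKKKK
After op 2 fill(1,1,R) [47 cells changed]:
RRRGGG
RRRGGG
RRRRRR
RRRRRR
RRRRRR
RRRRRR
RRRRRR
RRRRRR
BRRRRR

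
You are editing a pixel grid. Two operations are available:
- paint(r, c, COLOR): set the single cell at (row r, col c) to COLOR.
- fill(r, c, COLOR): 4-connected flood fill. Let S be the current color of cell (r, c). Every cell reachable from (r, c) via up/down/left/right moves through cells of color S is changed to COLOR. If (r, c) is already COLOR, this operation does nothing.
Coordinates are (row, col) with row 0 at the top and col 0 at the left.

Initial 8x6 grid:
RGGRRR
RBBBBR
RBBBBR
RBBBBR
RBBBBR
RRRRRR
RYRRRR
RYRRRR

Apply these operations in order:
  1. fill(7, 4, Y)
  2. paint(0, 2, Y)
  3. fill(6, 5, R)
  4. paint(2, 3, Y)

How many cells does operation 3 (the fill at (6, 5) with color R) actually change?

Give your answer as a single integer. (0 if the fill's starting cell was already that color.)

Answer: 31

Derivation:
After op 1 fill(7,4,Y) [28 cells changed]:
YGGYYY
YBBBBY
YBBBBY
YBBBBY
YBBBBY
YYYYYY
YYYYYY
YYYYYY
After op 2 paint(0,2,Y):
YGYYYY
YBBBBY
YBBBBY
YBBBBY
YBBBBY
YYYYYY
YYYYYY
YYYYYY
After op 3 fill(6,5,R) [31 cells changed]:
RGRRRR
RBBBBR
RBBBBR
RBBBBR
RBBBBR
RRRRRR
RRRRRR
RRRRRR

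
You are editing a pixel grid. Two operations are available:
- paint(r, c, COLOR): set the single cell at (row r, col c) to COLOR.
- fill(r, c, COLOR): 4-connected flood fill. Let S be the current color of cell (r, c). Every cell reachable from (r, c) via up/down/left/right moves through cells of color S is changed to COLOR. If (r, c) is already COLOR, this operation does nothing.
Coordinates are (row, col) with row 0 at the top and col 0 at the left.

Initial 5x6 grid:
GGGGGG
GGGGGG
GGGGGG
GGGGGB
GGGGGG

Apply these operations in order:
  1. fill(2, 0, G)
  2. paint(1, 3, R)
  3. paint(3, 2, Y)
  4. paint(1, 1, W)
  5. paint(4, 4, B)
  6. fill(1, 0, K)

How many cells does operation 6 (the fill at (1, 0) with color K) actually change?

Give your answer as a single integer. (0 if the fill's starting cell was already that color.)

Answer: 24

Derivation:
After op 1 fill(2,0,G) [0 cells changed]:
GGGGGG
GGGGGG
GGGGGG
GGGGGB
GGGGGG
After op 2 paint(1,3,R):
GGGGGG
GGGRGG
GGGGGG
GGGGGB
GGGGGG
After op 3 paint(3,2,Y):
GGGGGG
GGGRGG
GGGGGG
GGYGGB
GGGGGG
After op 4 paint(1,1,W):
GGGGGG
GWGRGG
GGGGGG
GGYGGB
GGGGGG
After op 5 paint(4,4,B):
GGGGGG
GWGRGG
GGGGGG
GGYGGB
GGGGBG
After op 6 fill(1,0,K) [24 cells changed]:
KKKKKK
KWKRKK
KKKKKK
KKYKKB
KKKKBG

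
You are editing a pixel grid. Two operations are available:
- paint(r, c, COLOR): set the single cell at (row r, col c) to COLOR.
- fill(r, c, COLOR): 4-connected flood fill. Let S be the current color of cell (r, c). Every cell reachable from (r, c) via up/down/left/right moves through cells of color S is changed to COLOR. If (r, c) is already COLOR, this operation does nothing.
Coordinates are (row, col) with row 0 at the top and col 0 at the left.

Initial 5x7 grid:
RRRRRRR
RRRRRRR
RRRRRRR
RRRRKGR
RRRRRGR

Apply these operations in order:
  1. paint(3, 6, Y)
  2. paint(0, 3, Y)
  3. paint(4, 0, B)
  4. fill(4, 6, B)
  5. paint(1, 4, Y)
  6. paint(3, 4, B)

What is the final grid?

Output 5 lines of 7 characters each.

After op 1 paint(3,6,Y):
RRRRRRR
RRRRRRR
RRRRRRR
RRRRKGY
RRRRRGR
After op 2 paint(0,3,Y):
RRRYRRR
RRRRRRR
RRRRRRR
RRRRKGY
RRRRRGR
After op 3 paint(4,0,B):
RRRYRRR
RRRRRRR
RRRRRRR
RRRRKGY
BRRRRGR
After op 4 fill(4,6,B) [1 cells changed]:
RRRYRRR
RRRRRRR
RRRRRRR
RRRRKGY
BRRRRGB
After op 5 paint(1,4,Y):
RRRYRRR
RRRRYRR
RRRRRRR
RRRRKGY
BRRRRGB
After op 6 paint(3,4,B):
RRRYRRR
RRRRYRR
RRRRRRR
RRRRBGY
BRRRRGB

Answer: RRRYRRR
RRRRYRR
RRRRRRR
RRRRBGY
BRRRRGB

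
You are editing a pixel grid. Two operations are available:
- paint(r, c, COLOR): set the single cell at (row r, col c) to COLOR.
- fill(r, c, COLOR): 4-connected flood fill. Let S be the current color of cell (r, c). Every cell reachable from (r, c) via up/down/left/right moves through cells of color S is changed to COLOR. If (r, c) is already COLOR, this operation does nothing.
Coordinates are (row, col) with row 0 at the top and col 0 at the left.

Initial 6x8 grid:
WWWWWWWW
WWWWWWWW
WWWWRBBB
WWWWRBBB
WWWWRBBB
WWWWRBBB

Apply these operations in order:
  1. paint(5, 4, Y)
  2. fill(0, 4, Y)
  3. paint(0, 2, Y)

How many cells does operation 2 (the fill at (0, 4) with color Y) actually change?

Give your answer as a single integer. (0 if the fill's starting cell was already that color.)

Answer: 32

Derivation:
After op 1 paint(5,4,Y):
WWWWWWWW
WWWWWWWW
WWWWRBBB
WWWWRBBB
WWWWRBBB
WWWWYBBB
After op 2 fill(0,4,Y) [32 cells changed]:
YYYYYYYY
YYYYYYYY
YYYYRBBB
YYYYRBBB
YYYYRBBB
YYYYYBBB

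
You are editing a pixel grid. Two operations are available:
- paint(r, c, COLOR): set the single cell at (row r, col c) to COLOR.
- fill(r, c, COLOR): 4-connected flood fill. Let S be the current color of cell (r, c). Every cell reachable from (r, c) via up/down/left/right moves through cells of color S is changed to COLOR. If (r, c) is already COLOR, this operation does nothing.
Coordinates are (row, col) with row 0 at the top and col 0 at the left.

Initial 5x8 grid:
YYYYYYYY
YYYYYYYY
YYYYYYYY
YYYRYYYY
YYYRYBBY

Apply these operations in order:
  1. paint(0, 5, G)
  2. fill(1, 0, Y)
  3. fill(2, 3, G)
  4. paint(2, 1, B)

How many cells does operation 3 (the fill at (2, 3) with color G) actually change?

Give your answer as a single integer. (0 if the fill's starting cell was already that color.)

After op 1 paint(0,5,G):
YYYYYGYY
YYYYYYYY
YYYYYYYY
YYYRYYYY
YYYRYBBY
After op 2 fill(1,0,Y) [0 cells changed]:
YYYYYGYY
YYYYYYYY
YYYYYYYY
YYYRYYYY
YYYRYBBY
After op 3 fill(2,3,G) [35 cells changed]:
GGGGGGGG
GGGGGGGG
GGGGGGGG
GGGRGGGG
GGGRGBBG

Answer: 35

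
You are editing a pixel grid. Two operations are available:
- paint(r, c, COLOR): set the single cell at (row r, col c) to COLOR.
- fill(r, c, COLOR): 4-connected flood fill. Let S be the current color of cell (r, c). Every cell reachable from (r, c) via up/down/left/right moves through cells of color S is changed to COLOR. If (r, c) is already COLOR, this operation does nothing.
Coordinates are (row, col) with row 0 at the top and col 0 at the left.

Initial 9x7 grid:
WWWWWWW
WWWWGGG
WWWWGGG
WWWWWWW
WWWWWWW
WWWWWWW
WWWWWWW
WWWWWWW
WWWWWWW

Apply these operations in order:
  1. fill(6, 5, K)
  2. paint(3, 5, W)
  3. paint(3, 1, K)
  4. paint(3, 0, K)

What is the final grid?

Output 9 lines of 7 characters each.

Answer: KKKKKKK
KKKKGGG
KKKKGGG
KKKKKWK
KKKKKKK
KKKKKKK
KKKKKKK
KKKKKKK
KKKKKKK

Derivation:
After op 1 fill(6,5,K) [57 cells changed]:
KKKKKKK
KKKKGGG
KKKKGGG
KKKKKKK
KKKKKKK
KKKKKKK
KKKKKKK
KKKKKKK
KKKKKKK
After op 2 paint(3,5,W):
KKKKKKK
KKKKGGG
KKKKGGG
KKKKKWK
KKKKKKK
KKKKKKK
KKKKKKK
KKKKKKK
KKKKKKK
After op 3 paint(3,1,K):
KKKKKKK
KKKKGGG
KKKKGGG
KKKKKWK
KKKKKKK
KKKKKKK
KKKKKKK
KKKKKKK
KKKKKKK
After op 4 paint(3,0,K):
KKKKKKK
KKKKGGG
KKKKGGG
KKKKKWK
KKKKKKK
KKKKKKK
KKKKKKK
KKKKKKK
KKKKKKK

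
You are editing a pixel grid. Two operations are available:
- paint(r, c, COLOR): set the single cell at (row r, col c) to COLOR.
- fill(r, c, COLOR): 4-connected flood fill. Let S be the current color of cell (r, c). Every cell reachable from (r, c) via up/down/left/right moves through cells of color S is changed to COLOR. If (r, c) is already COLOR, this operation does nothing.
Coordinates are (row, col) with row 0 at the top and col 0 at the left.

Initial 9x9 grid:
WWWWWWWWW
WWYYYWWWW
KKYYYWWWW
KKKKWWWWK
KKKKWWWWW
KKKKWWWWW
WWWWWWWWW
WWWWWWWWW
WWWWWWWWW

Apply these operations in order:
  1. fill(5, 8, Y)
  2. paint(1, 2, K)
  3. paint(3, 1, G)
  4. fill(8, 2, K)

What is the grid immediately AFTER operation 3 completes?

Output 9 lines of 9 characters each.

After op 1 fill(5,8,Y) [60 cells changed]:
YYYYYYYYY
YYYYYYYYY
KKYYYYYYY
KKKKYYYYK
KKKKYYYYY
KKKKYYYYY
YYYYYYYYY
YYYYYYYYY
YYYYYYYYY
After op 2 paint(1,2,K):
YYYYYYYYY
YYKYYYYYY
KKYYYYYYY
KKKKYYYYK
KKKKYYYYY
KKKKYYYYY
YYYYYYYYY
YYYYYYYYY
YYYYYYYYY
After op 3 paint(3,1,G):
YYYYYYYYY
YYKYYYYYY
KKYYYYYYY
KGKKYYYYK
KKKKYYYYY
KKKKYYYYY
YYYYYYYYY
YYYYYYYYY
YYYYYYYYY

Answer: YYYYYYYYY
YYKYYYYYY
KKYYYYYYY
KGKKYYYYK
KKKKYYYYY
KKKKYYYYY
YYYYYYYYY
YYYYYYYYY
YYYYYYYYY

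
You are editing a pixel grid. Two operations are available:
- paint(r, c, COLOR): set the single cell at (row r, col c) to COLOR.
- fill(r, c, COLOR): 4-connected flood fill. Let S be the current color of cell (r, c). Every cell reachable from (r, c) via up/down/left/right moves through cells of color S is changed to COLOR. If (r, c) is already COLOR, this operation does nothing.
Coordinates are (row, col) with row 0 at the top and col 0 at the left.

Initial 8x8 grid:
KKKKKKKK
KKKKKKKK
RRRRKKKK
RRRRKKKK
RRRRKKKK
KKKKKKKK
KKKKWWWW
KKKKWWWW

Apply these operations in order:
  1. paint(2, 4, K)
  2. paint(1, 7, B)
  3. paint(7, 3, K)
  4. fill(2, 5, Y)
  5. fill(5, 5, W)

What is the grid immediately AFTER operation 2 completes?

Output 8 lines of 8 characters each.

After op 1 paint(2,4,K):
KKKKKKKK
KKKKKKKK
RRRRKKKK
RRRRKKKK
RRRRKKKK
KKKKKKKK
KKKKWWWW
KKKKWWWW
After op 2 paint(1,7,B):
KKKKKKKK
KKKKKKKB
RRRRKKKK
RRRRKKKK
RRRRKKKK
KKKKKKKK
KKKKWWWW
KKKKWWWW

Answer: KKKKKKKK
KKKKKKKB
RRRRKKKK
RRRRKKKK
RRRRKKKK
KKKKKKKK
KKKKWWWW
KKKKWWWW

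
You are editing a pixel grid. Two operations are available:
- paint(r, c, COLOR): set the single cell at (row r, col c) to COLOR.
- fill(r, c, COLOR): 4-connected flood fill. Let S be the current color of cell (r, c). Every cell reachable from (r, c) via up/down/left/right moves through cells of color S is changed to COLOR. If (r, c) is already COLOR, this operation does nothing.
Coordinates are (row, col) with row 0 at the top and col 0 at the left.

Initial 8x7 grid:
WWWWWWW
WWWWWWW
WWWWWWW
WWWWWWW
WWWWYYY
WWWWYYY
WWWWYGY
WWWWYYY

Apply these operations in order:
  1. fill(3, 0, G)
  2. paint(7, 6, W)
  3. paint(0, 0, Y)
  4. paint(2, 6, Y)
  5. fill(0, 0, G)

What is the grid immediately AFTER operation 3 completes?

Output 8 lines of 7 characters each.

After op 1 fill(3,0,G) [44 cells changed]:
GGGGGGG
GGGGGGG
GGGGGGG
GGGGGGG
GGGGYYY
GGGGYYY
GGGGYGY
GGGGYYY
After op 2 paint(7,6,W):
GGGGGGG
GGGGGGG
GGGGGGG
GGGGGGG
GGGGYYY
GGGGYYY
GGGGYGY
GGGGYYW
After op 3 paint(0,0,Y):
YGGGGGG
GGGGGGG
GGGGGGG
GGGGGGG
GGGGYYY
GGGGYYY
GGGGYGY
GGGGYYW

Answer: YGGGGGG
GGGGGGG
GGGGGGG
GGGGGGG
GGGGYYY
GGGGYYY
GGGGYGY
GGGGYYW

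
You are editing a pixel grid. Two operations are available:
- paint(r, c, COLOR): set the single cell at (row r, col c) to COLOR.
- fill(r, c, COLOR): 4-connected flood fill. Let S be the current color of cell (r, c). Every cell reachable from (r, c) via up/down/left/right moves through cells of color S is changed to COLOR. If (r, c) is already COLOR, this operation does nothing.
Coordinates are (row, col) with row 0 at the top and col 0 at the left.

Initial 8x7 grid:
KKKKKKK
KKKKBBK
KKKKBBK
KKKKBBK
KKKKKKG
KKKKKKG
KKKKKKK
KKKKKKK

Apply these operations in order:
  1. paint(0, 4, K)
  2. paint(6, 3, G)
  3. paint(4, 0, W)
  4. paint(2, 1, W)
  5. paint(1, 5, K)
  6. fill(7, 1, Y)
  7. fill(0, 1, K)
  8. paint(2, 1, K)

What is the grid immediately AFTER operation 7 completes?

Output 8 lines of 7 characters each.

Answer: KKKKKKK
KKKKBKK
KWKKBBK
KKKKBBK
WKKKKKG
KKKKKKG
KKKGKKK
KKKKKKK

Derivation:
After op 1 paint(0,4,K):
KKKKKKK
KKKKBBK
KKKKBBK
KKKKBBK
KKKKKKG
KKKKKKG
KKKKKKK
KKKKKKK
After op 2 paint(6,3,G):
KKKKKKK
KKKKBBK
KKKKBBK
KKKKBBK
KKKKKKG
KKKKKKG
KKKGKKK
KKKKKKK
After op 3 paint(4,0,W):
KKKKKKK
KKKKBBK
KKKKBBK
KKKKBBK
WKKKKKG
KKKKKKG
KKKGKKK
KKKKKKK
After op 4 paint(2,1,W):
KKKKKKK
KKKKBBK
KWKKBBK
KKKKBBK
WKKKKKG
KKKKKKG
KKKGKKK
KKKKKKK
After op 5 paint(1,5,K):
KKKKKKK
KKKKBKK
KWKKBBK
KKKKBBK
WKKKKKG
KKKKKKG
KKKGKKK
KKKKKKK
After op 6 fill(7,1,Y) [46 cells changed]:
YYYYYYY
YYYYBYY
YWYYBBY
YYYYBBY
WYYYYYG
YYYYYYG
YYYGYYY
YYYYYYY
After op 7 fill(0,1,K) [46 cells changed]:
KKKKKKK
KKKKBKK
KWKKBBK
KKKKBBK
WKKKKKG
KKKKKKG
KKKGKKK
KKKKKKK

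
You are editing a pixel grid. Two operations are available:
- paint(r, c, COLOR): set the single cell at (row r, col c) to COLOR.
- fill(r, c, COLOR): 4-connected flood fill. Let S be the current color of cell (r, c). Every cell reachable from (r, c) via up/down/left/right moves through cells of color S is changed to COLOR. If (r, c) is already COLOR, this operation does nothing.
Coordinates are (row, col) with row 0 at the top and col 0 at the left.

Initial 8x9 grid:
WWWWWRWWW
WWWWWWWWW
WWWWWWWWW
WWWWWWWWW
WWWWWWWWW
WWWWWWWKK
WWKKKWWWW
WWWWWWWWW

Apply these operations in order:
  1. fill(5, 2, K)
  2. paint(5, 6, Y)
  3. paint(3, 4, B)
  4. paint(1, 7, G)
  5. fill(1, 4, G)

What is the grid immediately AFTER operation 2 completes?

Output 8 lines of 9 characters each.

Answer: KKKKKRKKK
KKKKKKKKK
KKKKKKKKK
KKKKKKKKK
KKKKKKKKK
KKKKKKYKK
KKKKKKKKK
KKKKKKKKK

Derivation:
After op 1 fill(5,2,K) [66 cells changed]:
KKKKKRKKK
KKKKKKKKK
KKKKKKKKK
KKKKKKKKK
KKKKKKKKK
KKKKKKKKK
KKKKKKKKK
KKKKKKKKK
After op 2 paint(5,6,Y):
KKKKKRKKK
KKKKKKKKK
KKKKKKKKK
KKKKKKKKK
KKKKKKKKK
KKKKKKYKK
KKKKKKKKK
KKKKKKKKK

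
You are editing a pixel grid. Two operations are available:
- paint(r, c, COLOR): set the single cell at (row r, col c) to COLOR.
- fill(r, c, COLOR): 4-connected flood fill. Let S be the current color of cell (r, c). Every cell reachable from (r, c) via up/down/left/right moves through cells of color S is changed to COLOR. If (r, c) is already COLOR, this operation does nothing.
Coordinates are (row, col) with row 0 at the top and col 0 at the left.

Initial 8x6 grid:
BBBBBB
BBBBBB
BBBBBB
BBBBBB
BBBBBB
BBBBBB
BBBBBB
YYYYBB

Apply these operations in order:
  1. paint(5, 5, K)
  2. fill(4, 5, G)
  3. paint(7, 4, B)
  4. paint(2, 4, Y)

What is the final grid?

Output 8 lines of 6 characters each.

After op 1 paint(5,5,K):
BBBBBB
BBBBBB
BBBBBB
BBBBBB
BBBBBB
BBBBBK
BBBBBB
YYYYBB
After op 2 fill(4,5,G) [43 cells changed]:
GGGGGG
GGGGGG
GGGGGG
GGGGGG
GGGGGG
GGGGGK
GGGGGG
YYYYGG
After op 3 paint(7,4,B):
GGGGGG
GGGGGG
GGGGGG
GGGGGG
GGGGGG
GGGGGK
GGGGGG
YYYYBG
After op 4 paint(2,4,Y):
GGGGGG
GGGGGG
GGGGYG
GGGGGG
GGGGGG
GGGGGK
GGGGGG
YYYYBG

Answer: GGGGGG
GGGGGG
GGGGYG
GGGGGG
GGGGGG
GGGGGK
GGGGGG
YYYYBG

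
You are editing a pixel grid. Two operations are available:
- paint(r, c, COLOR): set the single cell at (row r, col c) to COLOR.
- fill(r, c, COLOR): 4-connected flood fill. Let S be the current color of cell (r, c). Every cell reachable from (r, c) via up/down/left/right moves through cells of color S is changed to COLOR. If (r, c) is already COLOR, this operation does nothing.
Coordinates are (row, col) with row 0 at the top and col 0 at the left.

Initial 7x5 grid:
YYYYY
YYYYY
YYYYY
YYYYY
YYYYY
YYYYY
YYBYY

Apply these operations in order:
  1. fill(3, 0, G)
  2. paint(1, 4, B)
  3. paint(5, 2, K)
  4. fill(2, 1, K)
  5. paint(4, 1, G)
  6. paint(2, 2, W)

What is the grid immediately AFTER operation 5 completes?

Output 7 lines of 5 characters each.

Answer: KKKKK
KKKKB
KKKKK
KKKKK
KGKKK
KKKKK
KKBKK

Derivation:
After op 1 fill(3,0,G) [34 cells changed]:
GGGGG
GGGGG
GGGGG
GGGGG
GGGGG
GGGGG
GGBGG
After op 2 paint(1,4,B):
GGGGG
GGGGB
GGGGG
GGGGG
GGGGG
GGGGG
GGBGG
After op 3 paint(5,2,K):
GGGGG
GGGGB
GGGGG
GGGGG
GGGGG
GGKGG
GGBGG
After op 4 fill(2,1,K) [32 cells changed]:
KKKKK
KKKKB
KKKKK
KKKKK
KKKKK
KKKKK
KKBKK
After op 5 paint(4,1,G):
KKKKK
KKKKB
KKKKK
KKKKK
KGKKK
KKKKK
KKBKK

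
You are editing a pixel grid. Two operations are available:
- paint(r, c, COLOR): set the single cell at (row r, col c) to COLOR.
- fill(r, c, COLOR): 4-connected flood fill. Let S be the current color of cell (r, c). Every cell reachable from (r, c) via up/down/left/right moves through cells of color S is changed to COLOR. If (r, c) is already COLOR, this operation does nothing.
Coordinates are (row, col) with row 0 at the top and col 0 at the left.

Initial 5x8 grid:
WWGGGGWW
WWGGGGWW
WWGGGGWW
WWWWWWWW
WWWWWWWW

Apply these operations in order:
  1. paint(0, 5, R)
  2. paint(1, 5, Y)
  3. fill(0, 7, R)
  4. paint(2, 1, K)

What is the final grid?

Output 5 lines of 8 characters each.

After op 1 paint(0,5,R):
WWGGGRWW
WWGGGGWW
WWGGGGWW
WWWWWWWW
WWWWWWWW
After op 2 paint(1,5,Y):
WWGGGRWW
WWGGGYWW
WWGGGGWW
WWWWWWWW
WWWWWWWW
After op 3 fill(0,7,R) [28 cells changed]:
RRGGGRRR
RRGGGYRR
RRGGGGRR
RRRRRRRR
RRRRRRRR
After op 4 paint(2,1,K):
RRGGGRRR
RRGGGYRR
RKGGGGRR
RRRRRRRR
RRRRRRRR

Answer: RRGGGRRR
RRGGGYRR
RKGGGGRR
RRRRRRRR
RRRRRRRR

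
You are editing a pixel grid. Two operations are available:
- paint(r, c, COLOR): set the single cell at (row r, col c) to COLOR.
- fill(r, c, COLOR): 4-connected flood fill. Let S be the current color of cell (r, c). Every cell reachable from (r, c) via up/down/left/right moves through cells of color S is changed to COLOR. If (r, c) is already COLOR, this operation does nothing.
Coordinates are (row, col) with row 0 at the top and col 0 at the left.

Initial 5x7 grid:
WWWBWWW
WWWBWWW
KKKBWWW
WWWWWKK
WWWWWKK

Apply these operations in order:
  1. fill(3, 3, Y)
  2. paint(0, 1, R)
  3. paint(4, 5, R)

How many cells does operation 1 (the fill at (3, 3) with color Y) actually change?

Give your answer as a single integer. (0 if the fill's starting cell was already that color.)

After op 1 fill(3,3,Y) [19 cells changed]:
WWWBYYY
WWWBYYY
KKKBYYY
YYYYYKK
YYYYYKK

Answer: 19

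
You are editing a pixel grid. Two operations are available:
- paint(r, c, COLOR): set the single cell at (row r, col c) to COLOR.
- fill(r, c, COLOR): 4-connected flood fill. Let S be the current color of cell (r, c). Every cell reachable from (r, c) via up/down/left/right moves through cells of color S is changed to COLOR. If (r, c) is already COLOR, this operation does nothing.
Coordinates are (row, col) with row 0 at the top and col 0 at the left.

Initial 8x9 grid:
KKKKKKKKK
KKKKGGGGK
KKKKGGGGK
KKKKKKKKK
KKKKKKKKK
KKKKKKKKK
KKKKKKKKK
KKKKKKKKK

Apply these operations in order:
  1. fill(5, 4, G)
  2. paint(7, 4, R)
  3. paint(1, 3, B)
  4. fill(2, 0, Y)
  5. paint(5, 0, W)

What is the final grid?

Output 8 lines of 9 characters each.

Answer: YYYYYYYYY
YYYBYYYYY
YYYYYYYYY
YYYYYYYYY
YYYYYYYYY
WYYYYYYYY
YYYYYYYYY
YYYYRYYYY

Derivation:
After op 1 fill(5,4,G) [64 cells changed]:
GGGGGGGGG
GGGGGGGGG
GGGGGGGGG
GGGGGGGGG
GGGGGGGGG
GGGGGGGGG
GGGGGGGGG
GGGGGGGGG
After op 2 paint(7,4,R):
GGGGGGGGG
GGGGGGGGG
GGGGGGGGG
GGGGGGGGG
GGGGGGGGG
GGGGGGGGG
GGGGGGGGG
GGGGRGGGG
After op 3 paint(1,3,B):
GGGGGGGGG
GGGBGGGGG
GGGGGGGGG
GGGGGGGGG
GGGGGGGGG
GGGGGGGGG
GGGGGGGGG
GGGGRGGGG
After op 4 fill(2,0,Y) [70 cells changed]:
YYYYYYYYY
YYYBYYYYY
YYYYYYYYY
YYYYYYYYY
YYYYYYYYY
YYYYYYYYY
YYYYYYYYY
YYYYRYYYY
After op 5 paint(5,0,W):
YYYYYYYYY
YYYBYYYYY
YYYYYYYYY
YYYYYYYYY
YYYYYYYYY
WYYYYYYYY
YYYYYYYYY
YYYYRYYYY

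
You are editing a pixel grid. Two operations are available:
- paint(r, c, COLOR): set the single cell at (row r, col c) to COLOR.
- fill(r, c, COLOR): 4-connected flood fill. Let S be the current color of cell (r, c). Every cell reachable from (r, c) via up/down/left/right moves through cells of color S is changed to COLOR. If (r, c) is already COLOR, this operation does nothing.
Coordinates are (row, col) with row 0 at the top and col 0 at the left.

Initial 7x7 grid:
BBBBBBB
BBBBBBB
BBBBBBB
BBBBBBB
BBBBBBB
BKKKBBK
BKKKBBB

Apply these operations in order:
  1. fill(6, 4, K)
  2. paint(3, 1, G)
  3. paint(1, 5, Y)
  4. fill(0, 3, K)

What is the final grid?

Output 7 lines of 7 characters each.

After op 1 fill(6,4,K) [42 cells changed]:
KKKKKKK
KKKKKKK
KKKKKKK
KKKKKKK
KKKKKKK
KKKKKKK
KKKKKKK
After op 2 paint(3,1,G):
KKKKKKK
KKKKKKK
KKKKKKK
KGKKKKK
KKKKKKK
KKKKKKK
KKKKKKK
After op 3 paint(1,5,Y):
KKKKKKK
KKKKKYK
KKKKKKK
KGKKKKK
KKKKKKK
KKKKKKK
KKKKKKK
After op 4 fill(0,3,K) [0 cells changed]:
KKKKKKK
KKKKKYK
KKKKKKK
KGKKKKK
KKKKKKK
KKKKKKK
KKKKKKK

Answer: KKKKKKK
KKKKKYK
KKKKKKK
KGKKKKK
KKKKKKK
KKKKKKK
KKKKKKK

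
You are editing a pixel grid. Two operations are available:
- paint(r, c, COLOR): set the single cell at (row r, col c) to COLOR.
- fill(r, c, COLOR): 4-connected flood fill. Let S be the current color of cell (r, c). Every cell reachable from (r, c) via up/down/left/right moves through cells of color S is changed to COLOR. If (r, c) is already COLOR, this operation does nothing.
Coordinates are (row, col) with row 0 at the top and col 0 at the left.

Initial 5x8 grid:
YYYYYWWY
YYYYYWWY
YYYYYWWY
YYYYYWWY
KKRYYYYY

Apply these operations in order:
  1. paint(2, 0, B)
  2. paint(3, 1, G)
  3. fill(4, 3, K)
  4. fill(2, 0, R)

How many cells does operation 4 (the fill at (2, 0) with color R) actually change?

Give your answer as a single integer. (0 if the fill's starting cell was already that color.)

After op 1 paint(2,0,B):
YYYYYWWY
YYYYYWWY
BYYYYWWY
YYYYYWWY
KKRYYYYY
After op 2 paint(3,1,G):
YYYYYWWY
YYYYYWWY
BYYYYWWY
YGYYYWWY
KKRYYYYY
After op 3 fill(4,3,K) [26 cells changed]:
KKKKKWWK
KKKKKWWK
BKKKKWWK
YGKKKWWK
KKRKKKKK
After op 4 fill(2,0,R) [1 cells changed]:
KKKKKWWK
KKKKKWWK
RKKKKWWK
YGKKKWWK
KKRKKKKK

Answer: 1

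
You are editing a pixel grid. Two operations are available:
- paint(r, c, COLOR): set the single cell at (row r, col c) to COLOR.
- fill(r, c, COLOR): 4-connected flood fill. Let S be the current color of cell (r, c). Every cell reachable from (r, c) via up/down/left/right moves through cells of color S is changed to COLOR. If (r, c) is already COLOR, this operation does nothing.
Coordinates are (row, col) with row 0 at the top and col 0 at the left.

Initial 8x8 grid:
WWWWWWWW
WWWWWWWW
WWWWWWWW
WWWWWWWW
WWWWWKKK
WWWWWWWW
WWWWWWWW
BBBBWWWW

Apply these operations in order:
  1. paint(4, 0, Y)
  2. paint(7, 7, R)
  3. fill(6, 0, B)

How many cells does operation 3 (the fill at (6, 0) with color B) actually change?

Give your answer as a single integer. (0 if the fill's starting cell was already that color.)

Answer: 55

Derivation:
After op 1 paint(4,0,Y):
WWWWWWWW
WWWWWWWW
WWWWWWWW
WWWWWWWW
YWWWWKKK
WWWWWWWW
WWWWWWWW
BBBBWWWW
After op 2 paint(7,7,R):
WWWWWWWW
WWWWWWWW
WWWWWWWW
WWWWWWWW
YWWWWKKK
WWWWWWWW
WWWWWWWW
BBBBWWWR
After op 3 fill(6,0,B) [55 cells changed]:
BBBBBBBB
BBBBBBBB
BBBBBBBB
BBBBBBBB
YBBBBKKK
BBBBBBBB
BBBBBBBB
BBBBBBBR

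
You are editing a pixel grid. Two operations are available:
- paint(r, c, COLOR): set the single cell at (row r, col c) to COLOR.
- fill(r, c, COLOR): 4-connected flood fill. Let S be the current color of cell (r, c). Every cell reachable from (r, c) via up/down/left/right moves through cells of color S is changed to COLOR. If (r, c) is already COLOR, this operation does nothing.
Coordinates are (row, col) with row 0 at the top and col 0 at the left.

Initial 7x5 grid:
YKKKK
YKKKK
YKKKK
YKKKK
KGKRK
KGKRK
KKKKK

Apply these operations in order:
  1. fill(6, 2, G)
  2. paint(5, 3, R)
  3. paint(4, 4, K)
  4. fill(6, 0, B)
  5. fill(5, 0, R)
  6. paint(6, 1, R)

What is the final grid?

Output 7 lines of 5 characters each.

Answer: YRRRR
YRRRR
YRRRR
YRRRR
RRRRK
RRRRR
RRRRR

Derivation:
After op 1 fill(6,2,G) [27 cells changed]:
YGGGG
YGGGG
YGGGG
YGGGG
GGGRG
GGGRG
GGGGG
After op 2 paint(5,3,R):
YGGGG
YGGGG
YGGGG
YGGGG
GGGRG
GGGRG
GGGGG
After op 3 paint(4,4,K):
YGGGG
YGGGG
YGGGG
YGGGG
GGGRK
GGGRG
GGGGG
After op 4 fill(6,0,B) [28 cells changed]:
YBBBB
YBBBB
YBBBB
YBBBB
BBBRK
BBBRB
BBBBB
After op 5 fill(5,0,R) [28 cells changed]:
YRRRR
YRRRR
YRRRR
YRRRR
RRRRK
RRRRR
RRRRR
After op 6 paint(6,1,R):
YRRRR
YRRRR
YRRRR
YRRRR
RRRRK
RRRRR
RRRRR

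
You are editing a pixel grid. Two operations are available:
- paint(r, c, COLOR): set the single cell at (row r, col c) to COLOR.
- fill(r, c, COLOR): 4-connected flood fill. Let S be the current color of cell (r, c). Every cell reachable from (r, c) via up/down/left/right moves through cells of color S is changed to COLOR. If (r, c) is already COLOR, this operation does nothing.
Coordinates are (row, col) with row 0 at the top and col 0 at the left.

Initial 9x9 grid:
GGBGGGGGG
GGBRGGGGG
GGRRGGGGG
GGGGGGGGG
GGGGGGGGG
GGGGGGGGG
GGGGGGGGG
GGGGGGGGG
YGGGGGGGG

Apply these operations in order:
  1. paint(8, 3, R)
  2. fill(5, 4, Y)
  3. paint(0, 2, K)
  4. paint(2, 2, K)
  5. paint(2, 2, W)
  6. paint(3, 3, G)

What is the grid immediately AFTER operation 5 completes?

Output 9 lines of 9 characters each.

Answer: YYKYYYYYY
YYBRYYYYY
YYWRYYYYY
YYYYYYYYY
YYYYYYYYY
YYYYYYYYY
YYYYYYYYY
YYYYYYYYY
YYYRYYYYY

Derivation:
After op 1 paint(8,3,R):
GGBGGGGGG
GGBRGGGGG
GGRRGGGGG
GGGGGGGGG
GGGGGGGGG
GGGGGGGGG
GGGGGGGGG
GGGGGGGGG
YGGRGGGGG
After op 2 fill(5,4,Y) [74 cells changed]:
YYBYYYYYY
YYBRYYYYY
YYRRYYYYY
YYYYYYYYY
YYYYYYYYY
YYYYYYYYY
YYYYYYYYY
YYYYYYYYY
YYYRYYYYY
After op 3 paint(0,2,K):
YYKYYYYYY
YYBRYYYYY
YYRRYYYYY
YYYYYYYYY
YYYYYYYYY
YYYYYYYYY
YYYYYYYYY
YYYYYYYYY
YYYRYYYYY
After op 4 paint(2,2,K):
YYKYYYYYY
YYBRYYYYY
YYKRYYYYY
YYYYYYYYY
YYYYYYYYY
YYYYYYYYY
YYYYYYYYY
YYYYYYYYY
YYYRYYYYY
After op 5 paint(2,2,W):
YYKYYYYYY
YYBRYYYYY
YYWRYYYYY
YYYYYYYYY
YYYYYYYYY
YYYYYYYYY
YYYYYYYYY
YYYYYYYYY
YYYRYYYYY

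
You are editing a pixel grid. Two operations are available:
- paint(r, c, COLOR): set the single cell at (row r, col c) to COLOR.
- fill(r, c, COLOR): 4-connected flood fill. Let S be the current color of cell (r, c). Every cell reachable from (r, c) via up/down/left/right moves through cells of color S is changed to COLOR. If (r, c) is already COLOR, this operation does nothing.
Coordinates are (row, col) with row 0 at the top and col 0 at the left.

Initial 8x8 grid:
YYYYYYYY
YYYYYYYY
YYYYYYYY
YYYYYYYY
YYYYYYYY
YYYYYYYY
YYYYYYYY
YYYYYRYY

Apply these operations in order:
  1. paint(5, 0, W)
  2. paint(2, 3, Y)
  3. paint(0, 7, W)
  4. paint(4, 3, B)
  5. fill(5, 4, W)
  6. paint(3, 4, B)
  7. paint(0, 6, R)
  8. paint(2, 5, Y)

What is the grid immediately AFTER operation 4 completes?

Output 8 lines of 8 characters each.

Answer: YYYYYYYW
YYYYYYYY
YYYYYYYY
YYYYYYYY
YYYBYYYY
WYYYYYYY
YYYYYYYY
YYYYYRYY

Derivation:
After op 1 paint(5,0,W):
YYYYYYYY
YYYYYYYY
YYYYYYYY
YYYYYYYY
YYYYYYYY
WYYYYYYY
YYYYYYYY
YYYYYRYY
After op 2 paint(2,3,Y):
YYYYYYYY
YYYYYYYY
YYYYYYYY
YYYYYYYY
YYYYYYYY
WYYYYYYY
YYYYYYYY
YYYYYRYY
After op 3 paint(0,7,W):
YYYYYYYW
YYYYYYYY
YYYYYYYY
YYYYYYYY
YYYYYYYY
WYYYYYYY
YYYYYYYY
YYYYYRYY
After op 4 paint(4,3,B):
YYYYYYYW
YYYYYYYY
YYYYYYYY
YYYYYYYY
YYYBYYYY
WYYYYYYY
YYYYYYYY
YYYYYRYY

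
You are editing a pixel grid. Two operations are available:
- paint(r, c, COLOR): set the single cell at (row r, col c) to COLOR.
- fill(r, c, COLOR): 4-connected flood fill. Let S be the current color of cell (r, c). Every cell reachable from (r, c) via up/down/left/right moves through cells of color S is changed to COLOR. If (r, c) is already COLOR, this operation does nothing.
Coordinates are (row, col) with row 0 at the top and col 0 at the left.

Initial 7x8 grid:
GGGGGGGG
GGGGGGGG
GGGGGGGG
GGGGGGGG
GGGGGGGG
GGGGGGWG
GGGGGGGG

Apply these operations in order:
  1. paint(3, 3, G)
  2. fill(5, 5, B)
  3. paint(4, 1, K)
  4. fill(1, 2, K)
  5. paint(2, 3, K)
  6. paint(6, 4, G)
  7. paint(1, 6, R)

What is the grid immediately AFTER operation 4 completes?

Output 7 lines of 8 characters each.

Answer: KKKKKKKK
KKKKKKKK
KKKKKKKK
KKKKKKKK
KKKKKKKK
KKKKKKWK
KKKKKKKK

Derivation:
After op 1 paint(3,3,G):
GGGGGGGG
GGGGGGGG
GGGGGGGG
GGGGGGGG
GGGGGGGG
GGGGGGWG
GGGGGGGG
After op 2 fill(5,5,B) [55 cells changed]:
BBBBBBBB
BBBBBBBB
BBBBBBBB
BBBBBBBB
BBBBBBBB
BBBBBBWB
BBBBBBBB
After op 3 paint(4,1,K):
BBBBBBBB
BBBBBBBB
BBBBBBBB
BBBBBBBB
BKBBBBBB
BBBBBBWB
BBBBBBBB
After op 4 fill(1,2,K) [54 cells changed]:
KKKKKKKK
KKKKKKKK
KKKKKKKK
KKKKKKKK
KKKKKKKK
KKKKKKWK
KKKKKKKK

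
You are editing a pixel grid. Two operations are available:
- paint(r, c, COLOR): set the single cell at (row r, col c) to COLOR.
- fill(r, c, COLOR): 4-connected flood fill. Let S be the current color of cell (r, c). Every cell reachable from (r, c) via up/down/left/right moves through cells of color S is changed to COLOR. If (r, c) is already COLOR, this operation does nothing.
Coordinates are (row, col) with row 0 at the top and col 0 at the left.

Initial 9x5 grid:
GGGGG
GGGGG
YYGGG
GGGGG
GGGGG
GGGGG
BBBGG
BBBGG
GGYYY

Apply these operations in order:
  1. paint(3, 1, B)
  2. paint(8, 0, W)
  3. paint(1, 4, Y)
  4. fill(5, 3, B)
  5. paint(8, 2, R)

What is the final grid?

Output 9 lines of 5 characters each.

After op 1 paint(3,1,B):
GGGGG
GGGGG
YYGGG
GBGGG
GGGGG
GGGGG
BBBGG
BBBGG
GGYYY
After op 2 paint(8,0,W):
GGGGG
GGGGG
YYGGG
GBGGG
GGGGG
GGGGG
BBBGG
BBBGG
WGYYY
After op 3 paint(1,4,Y):
GGGGG
GGGGY
YYGGG
GBGGG
GGGGG
GGGGG
BBBGG
BBBGG
WGYYY
After op 4 fill(5,3,B) [30 cells changed]:
BBBBB
BBBBY
YYBBB
BBBBB
BBBBB
BBBBB
BBBBB
BBBBB
WGYYY
After op 5 paint(8,2,R):
BBBBB
BBBBY
YYBBB
BBBBB
BBBBB
BBBBB
BBBBB
BBBBB
WGRYY

Answer: BBBBB
BBBBY
YYBBB
BBBBB
BBBBB
BBBBB
BBBBB
BBBBB
WGRYY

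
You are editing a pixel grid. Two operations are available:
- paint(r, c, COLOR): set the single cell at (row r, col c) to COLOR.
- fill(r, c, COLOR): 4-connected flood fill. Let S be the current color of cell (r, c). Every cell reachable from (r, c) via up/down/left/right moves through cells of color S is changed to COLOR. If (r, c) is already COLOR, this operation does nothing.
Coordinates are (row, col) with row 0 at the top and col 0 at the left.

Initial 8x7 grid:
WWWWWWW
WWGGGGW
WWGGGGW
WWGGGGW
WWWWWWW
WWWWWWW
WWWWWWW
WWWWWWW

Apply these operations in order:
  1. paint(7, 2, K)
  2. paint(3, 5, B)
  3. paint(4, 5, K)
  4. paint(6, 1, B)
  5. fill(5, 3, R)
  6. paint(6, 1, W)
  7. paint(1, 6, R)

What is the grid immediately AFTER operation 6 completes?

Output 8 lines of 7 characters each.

After op 1 paint(7,2,K):
WWWWWWW
WWGGGGW
WWGGGGW
WWGGGGW
WWWWWWW
WWWWWWW
WWWWWWW
WWKWWWW
After op 2 paint(3,5,B):
WWWWWWW
WWGGGGW
WWGGGGW
WWGGGBW
WWWWWWW
WWWWWWW
WWWWWWW
WWKWWWW
After op 3 paint(4,5,K):
WWWWWWW
WWGGGGW
WWGGGGW
WWGGGBW
WWWWWKW
WWWWWWW
WWWWWWW
WWKWWWW
After op 4 paint(6,1,B):
WWWWWWW
WWGGGGW
WWGGGGW
WWGGGBW
WWWWWKW
WWWWWWW
WBWWWWW
WWKWWWW
After op 5 fill(5,3,R) [41 cells changed]:
RRRRRRR
RRGGGGR
RRGGGGR
RRGGGBR
RRRRRKR
RRRRRRR
RBRRRRR
RRKRRRR
After op 6 paint(6,1,W):
RRRRRRR
RRGGGGR
RRGGGGR
RRGGGBR
RRRRRKR
RRRRRRR
RWRRRRR
RRKRRRR

Answer: RRRRRRR
RRGGGGR
RRGGGGR
RRGGGBR
RRRRRKR
RRRRRRR
RWRRRRR
RRKRRRR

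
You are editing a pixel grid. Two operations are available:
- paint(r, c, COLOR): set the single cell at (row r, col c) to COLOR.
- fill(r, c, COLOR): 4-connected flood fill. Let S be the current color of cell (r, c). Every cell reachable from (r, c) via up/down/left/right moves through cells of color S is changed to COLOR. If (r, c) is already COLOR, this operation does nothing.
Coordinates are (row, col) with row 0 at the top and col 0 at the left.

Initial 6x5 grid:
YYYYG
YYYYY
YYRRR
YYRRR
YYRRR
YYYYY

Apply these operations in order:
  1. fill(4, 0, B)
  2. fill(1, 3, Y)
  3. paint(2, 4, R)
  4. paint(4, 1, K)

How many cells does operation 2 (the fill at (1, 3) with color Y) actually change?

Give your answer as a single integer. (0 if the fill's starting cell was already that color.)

Answer: 20

Derivation:
After op 1 fill(4,0,B) [20 cells changed]:
BBBBG
BBBBB
BBRRR
BBRRR
BBRRR
BBBBB
After op 2 fill(1,3,Y) [20 cells changed]:
YYYYG
YYYYY
YYRRR
YYRRR
YYRRR
YYYYY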